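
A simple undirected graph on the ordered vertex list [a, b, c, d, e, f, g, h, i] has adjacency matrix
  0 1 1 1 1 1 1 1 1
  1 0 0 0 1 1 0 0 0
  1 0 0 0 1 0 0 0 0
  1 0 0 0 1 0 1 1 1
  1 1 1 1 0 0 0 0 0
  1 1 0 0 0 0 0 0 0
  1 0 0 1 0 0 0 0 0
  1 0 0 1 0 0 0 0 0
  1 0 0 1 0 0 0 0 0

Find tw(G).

A width-2 tree decomposition is:
Bags: B1 = {a, d, e}  B2 = {a, c, e}  B3 = {a, d, g}  B4 = {a, d, i}  B5 = {a, d, h}  B6 = {a, b, e}  B7 = {a, b, f}
Tree: B1–B2, B1–B3, B3–B4, B4–B5, B2–B6, B6–B7
Every bag has size at most 3, so the width is 3 − 1 = 2 and tw(G) ≤ 2. Conversely, {a, d, g} is a clique of size 3, and the vertices of any clique must share a bag in every tree decomposition; so some bag has ≥ 3 vertices and tw(G) ≥ 2. The upper and lower bounds meet at 2, so that is the treewidth.

2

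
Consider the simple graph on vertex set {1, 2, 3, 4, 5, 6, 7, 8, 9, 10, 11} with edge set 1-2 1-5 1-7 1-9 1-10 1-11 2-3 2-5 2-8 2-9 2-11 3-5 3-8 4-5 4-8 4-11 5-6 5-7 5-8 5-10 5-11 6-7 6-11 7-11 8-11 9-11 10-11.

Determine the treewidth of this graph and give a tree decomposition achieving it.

Treewidth 3.
One such decomposition:
Bags: B1 = {2, 5, 8, 11}  B2 = {2, 3, 5, 8}  B3 = {1, 2, 5, 11}  B4 = {1, 5, 7, 11}  B5 = {1, 2, 9, 11}  B6 = {1, 5, 10, 11}  B7 = {4, 5, 8, 11}  B8 = {5, 6, 7, 11}
Tree: B1–B2, B1–B3, B3–B4, B3–B5, B3–B6, B1–B7, B4–B8

Every bag has size at most 4, so the width is 4 − 1 = 3 and tw(G) ≤ 3. On the other hand G contains the 4-clique {1, 2, 9, 11}. A clique must lie in a single bag of any decomposition, so no decomposition can have width below 3. Hence tw(G) = 3 exactly.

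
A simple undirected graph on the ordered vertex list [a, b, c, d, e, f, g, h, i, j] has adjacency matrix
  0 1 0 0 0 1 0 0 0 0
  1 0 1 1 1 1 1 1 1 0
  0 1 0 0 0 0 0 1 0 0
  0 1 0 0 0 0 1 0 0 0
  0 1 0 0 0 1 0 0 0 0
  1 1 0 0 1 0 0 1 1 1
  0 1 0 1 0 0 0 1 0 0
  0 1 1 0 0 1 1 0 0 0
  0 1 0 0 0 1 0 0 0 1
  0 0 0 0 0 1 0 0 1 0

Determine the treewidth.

A width-2 tree decomposition is:
Bags: B1 = {b, e, f}  B2 = {a, b, f}  B3 = {b, f, h}  B4 = {b, g, h}  B5 = {b, c, h}  B6 = {b, f, i}  B7 = {f, i, j}  B8 = {b, d, g}
Tree: B1–B2, B2–B3, B3–B4, B3–B5, B2–B6, B6–B7, B4–B8
Every bag has size at most 3, so the width is 3 − 1 = 2 and tw(G) ≤ 2. Conversely, {f, i, j} is a clique of size 3, and the vertices of any clique must share a bag in every tree decomposition; so some bag has ≥ 3 vertices and tw(G) ≥ 2. Combining the bounds, tw(G) = 2.

2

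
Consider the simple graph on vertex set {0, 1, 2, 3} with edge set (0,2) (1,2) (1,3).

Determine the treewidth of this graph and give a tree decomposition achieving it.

Every bag has size at most 2, so the width is 2 − 1 = 1 and tw(G) ≤ 1. Since G has at least one edge (e.g. 0–2), it is not an edgeless graph, so tw(G) ≥ 1. Combining the bounds, tw(G) = 1.

Treewidth 1.
One optimal decomposition is:
Bags: B1 = {0, 2}  B2 = {1, 2}  B3 = {1, 3}
Tree: B1–B2, B2–B3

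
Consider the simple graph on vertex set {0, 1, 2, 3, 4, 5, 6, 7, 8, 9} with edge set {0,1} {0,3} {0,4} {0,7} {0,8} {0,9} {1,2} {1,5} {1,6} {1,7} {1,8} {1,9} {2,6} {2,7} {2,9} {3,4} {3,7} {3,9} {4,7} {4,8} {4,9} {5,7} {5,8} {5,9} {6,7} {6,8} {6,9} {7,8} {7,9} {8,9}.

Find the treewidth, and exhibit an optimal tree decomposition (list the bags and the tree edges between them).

Treewidth 4.
Bags: B1 = {1, 6, 7, 8, 9}  B2 = {1, 2, 6, 7, 9}  B3 = {0, 1, 7, 8, 9}  B4 = {0, 4, 7, 8, 9}  B5 = {1, 5, 7, 8, 9}  B6 = {0, 3, 4, 7, 9}
Tree: B1–B2, B1–B3, B3–B4, B1–B5, B4–B6

The largest bag has 5 vertices, giving width 4; this decomposition certifies tw(G) ≤ 4. On the other hand G contains the 5-clique {0, 1, 7, 8, 9}. A clique must lie in a single bag of any decomposition, so no decomposition can have width below 4. Combining the bounds, tw(G) = 4.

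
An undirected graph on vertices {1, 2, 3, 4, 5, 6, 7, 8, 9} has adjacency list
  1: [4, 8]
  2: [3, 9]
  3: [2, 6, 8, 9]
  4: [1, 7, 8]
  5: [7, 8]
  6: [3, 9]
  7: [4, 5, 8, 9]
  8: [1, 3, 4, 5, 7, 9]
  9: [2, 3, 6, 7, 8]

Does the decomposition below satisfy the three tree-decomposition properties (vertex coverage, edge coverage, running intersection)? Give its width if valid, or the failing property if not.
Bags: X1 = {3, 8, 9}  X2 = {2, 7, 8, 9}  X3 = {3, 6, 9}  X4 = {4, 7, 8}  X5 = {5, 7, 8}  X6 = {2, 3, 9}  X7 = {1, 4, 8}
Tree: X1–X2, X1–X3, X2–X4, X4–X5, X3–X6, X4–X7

A tree decomposition must satisfy three properties: every vertex lies in some bag; for every edge, both endpoints lie together in some bag; and for every vertex, the bags containing it form a connected subtree. Here bags containing vertex 2 are not connected in the tree, so the decomposition is invalid.

No — bags containing vertex 2 are not connected in the tree.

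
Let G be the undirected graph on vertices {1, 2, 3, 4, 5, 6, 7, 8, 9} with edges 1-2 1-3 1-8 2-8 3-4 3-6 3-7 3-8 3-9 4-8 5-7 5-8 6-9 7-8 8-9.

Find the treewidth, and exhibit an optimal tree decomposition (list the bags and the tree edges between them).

Treewidth 2.
Bags: B1 = {1, 3, 8}  B2 = {3, 8, 9}  B3 = {3, 7, 8}  B4 = {1, 2, 8}  B5 = {3, 4, 8}  B6 = {5, 7, 8}  B7 = {3, 6, 9}
Tree: B1–B2, B2–B3, B1–B4, B3–B5, B3–B6, B2–B7

Every bag has size at most 3, so the width is 3 − 1 = 2 and tw(G) ≤ 2. For the lower bound, the 3 vertices {1, 2, 8} are pairwise adjacent, and any tree decomposition puts a clique entirely inside one bag — forcing width ≥ 2. Therefore the treewidth is 2.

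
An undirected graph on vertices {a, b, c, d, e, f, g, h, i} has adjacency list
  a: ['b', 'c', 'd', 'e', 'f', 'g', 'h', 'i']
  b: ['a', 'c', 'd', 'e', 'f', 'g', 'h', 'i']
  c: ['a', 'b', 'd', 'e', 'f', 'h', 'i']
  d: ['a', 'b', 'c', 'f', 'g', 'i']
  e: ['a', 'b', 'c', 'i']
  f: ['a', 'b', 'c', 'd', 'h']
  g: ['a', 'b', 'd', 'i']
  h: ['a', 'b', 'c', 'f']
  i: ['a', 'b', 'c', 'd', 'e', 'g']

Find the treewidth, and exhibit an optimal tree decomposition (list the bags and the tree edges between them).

Treewidth 4.
Bags: B1 = {a, b, c, d, i}  B2 = {a, b, c, e, i}  B3 = {a, b, c, d, f}  B4 = {a, b, c, f, h}  B5 = {a, b, d, g, i}
Tree: B1–B2, B1–B3, B3–B4, B1–B5

Every bag has size at most 5, so the width is 5 − 1 = 4 and tw(G) ≤ 4. For the lower bound, the 5 vertices {a, b, d, g, i} are pairwise adjacent, and any tree decomposition puts a clique entirely inside one bag — forcing width ≥ 4. Combining the bounds, tw(G) = 4.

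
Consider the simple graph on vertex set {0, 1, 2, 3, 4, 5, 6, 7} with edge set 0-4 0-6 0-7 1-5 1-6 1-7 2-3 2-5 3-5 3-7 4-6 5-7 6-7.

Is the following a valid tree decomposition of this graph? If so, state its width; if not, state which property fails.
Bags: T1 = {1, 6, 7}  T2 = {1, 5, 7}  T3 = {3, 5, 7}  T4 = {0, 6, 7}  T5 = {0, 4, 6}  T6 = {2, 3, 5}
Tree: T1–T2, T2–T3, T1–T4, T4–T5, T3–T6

Vertex coverage: the bags together contain {0, 1, 2, 3, 4, 5, 6, 7}, the full vertex set. Edge coverage: each edge of G has both endpoints in at least one bag. Running intersection: for every vertex, the bags containing it form a connected subtree. All three properties hold, so this is a valid tree decomposition of width max|bag| − 1 = 2, and hence tw(G) ≤ 2.

Yes; width 2.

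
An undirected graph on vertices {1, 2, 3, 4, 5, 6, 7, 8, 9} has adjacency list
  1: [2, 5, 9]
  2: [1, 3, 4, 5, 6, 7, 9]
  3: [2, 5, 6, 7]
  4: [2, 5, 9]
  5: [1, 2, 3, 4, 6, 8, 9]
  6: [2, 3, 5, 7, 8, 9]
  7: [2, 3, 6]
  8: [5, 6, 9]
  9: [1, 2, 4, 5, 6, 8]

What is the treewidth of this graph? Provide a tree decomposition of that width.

Every bag has size at most 4, so the width is 4 − 1 = 3 and tw(G) ≤ 3. On the other hand G contains the 4-clique {5, 6, 8, 9}. A clique must lie in a single bag of any decomposition, so no decomposition can have width below 3. Combining the bounds, tw(G) = 3.

Treewidth 3.
Bags: B1 = {2, 4, 5, 9}  B2 = {2, 5, 6, 9}  B3 = {1, 2, 5, 9}  B4 = {2, 3, 5, 6}  B5 = {5, 6, 8, 9}  B6 = {2, 3, 6, 7}
Tree: B1–B2, B1–B3, B2–B4, B2–B5, B4–B6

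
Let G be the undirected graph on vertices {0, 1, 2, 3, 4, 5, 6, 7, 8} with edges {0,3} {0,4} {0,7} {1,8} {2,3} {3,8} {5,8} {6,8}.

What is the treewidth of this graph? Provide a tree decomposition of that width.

Every bag has size at most 2, so the width is 2 − 1 = 1 and tw(G) ≤ 1. Any graph with an edge has treewidth ≥ 1, and G has the edge 8–1. The upper and lower bounds meet at 1, so that is the treewidth.

Treewidth 1.
One such decomposition:
Bags: B1 = {1, 8}  B2 = {3, 8}  B3 = {2, 3}  B4 = {0, 3}  B5 = {0, 7}  B6 = {5, 8}  B7 = {6, 8}  B8 = {0, 4}
Tree: B1–B2, B2–B3, B2–B4, B4–B5, B2–B6, B2–B7, B4–B8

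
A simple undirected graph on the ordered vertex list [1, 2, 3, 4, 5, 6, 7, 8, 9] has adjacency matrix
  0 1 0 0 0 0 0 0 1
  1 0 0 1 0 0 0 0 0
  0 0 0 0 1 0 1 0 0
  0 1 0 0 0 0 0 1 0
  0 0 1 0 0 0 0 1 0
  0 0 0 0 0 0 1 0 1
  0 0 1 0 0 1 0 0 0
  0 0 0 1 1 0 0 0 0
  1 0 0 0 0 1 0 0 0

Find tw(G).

A width-2 tree decomposition is:
Bags: B1 = {1, 2, 4}  B2 = {1, 4, 8}  B3 = {1, 5, 8}  B4 = {1, 3, 5}  B5 = {1, 3, 7}  B6 = {1, 6, 7}  B7 = {1, 6, 9}
Tree: B1–B2, B2–B3, B3–B4, B4–B5, B5–B6, B6–B7
The largest bag has 3 vertices, giving width 2; this decomposition certifies tw(G) ≤ 2. The edges 1–2–4–8–5–3–7–6–9–1 form a cycle, so G is not a tree and its treewidth is at least 2. Combining the bounds, tw(G) = 2.

2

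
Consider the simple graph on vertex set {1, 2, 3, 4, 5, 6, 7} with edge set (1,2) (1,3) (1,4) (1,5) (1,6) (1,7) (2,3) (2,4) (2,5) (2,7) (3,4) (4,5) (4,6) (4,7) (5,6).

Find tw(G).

A width-3 tree decomposition is:
Bags: B1 = {1, 4, 5, 6}  B2 = {1, 2, 4, 5}  B3 = {1, 2, 4, 7}  B4 = {1, 2, 3, 4}
Tree: B1–B2, B2–B3, B3–B4
The largest bag has 4 vertices, giving width 3; this decomposition certifies tw(G) ≤ 3. For the lower bound, the 4 vertices {1, 2, 3, 4} are pairwise adjacent, and any tree decomposition puts a clique entirely inside one bag — forcing width ≥ 3. Combining the bounds, tw(G) = 3.

3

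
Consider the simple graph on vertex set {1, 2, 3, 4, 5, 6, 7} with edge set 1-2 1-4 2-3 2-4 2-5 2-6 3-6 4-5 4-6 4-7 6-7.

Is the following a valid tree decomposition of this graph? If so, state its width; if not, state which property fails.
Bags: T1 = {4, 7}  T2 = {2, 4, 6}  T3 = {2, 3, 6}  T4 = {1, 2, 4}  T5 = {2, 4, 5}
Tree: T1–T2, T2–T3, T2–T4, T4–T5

No — edge (6,7) lies in no bag.

A tree decomposition must satisfy three properties: every vertex lies in some bag; for every edge, both endpoints lie together in some bag; and for every vertex, the bags containing it form a connected subtree. Here edge (6,7) lies in no bag, so the decomposition is invalid.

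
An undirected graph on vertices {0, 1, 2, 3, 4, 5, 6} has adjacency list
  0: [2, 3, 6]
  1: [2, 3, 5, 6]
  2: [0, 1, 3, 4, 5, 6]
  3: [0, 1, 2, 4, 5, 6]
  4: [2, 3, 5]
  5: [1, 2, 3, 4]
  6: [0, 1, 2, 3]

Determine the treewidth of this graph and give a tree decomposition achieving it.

Every bag has size at most 4, so the width is 4 − 1 = 3 and tw(G) ≤ 3. For the lower bound, the 4 vertices {0, 2, 3, 6} are pairwise adjacent, and any tree decomposition puts a clique entirely inside one bag — forcing width ≥ 3. Hence tw(G) = 3 exactly.

Treewidth 3.
Bags: B1 = {1, 2, 3, 5}  B2 = {2, 3, 4, 5}  B3 = {1, 2, 3, 6}  B4 = {0, 2, 3, 6}
Tree: B1–B2, B1–B3, B3–B4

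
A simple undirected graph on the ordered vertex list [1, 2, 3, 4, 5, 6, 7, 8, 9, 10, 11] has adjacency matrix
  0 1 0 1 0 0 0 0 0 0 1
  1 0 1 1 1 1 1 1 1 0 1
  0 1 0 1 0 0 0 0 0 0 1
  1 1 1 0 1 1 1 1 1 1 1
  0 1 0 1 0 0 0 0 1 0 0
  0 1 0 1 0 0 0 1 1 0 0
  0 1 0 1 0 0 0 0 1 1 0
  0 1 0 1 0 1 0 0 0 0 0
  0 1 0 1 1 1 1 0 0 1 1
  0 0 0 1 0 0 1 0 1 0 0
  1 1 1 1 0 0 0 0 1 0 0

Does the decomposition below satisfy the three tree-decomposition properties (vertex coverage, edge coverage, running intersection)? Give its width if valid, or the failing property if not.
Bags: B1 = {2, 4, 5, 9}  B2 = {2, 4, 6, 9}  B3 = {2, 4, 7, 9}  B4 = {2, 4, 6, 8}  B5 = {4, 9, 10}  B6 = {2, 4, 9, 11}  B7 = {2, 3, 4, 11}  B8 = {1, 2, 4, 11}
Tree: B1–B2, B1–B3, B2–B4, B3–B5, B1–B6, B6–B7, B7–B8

A tree decomposition must satisfy three properties: every vertex lies in some bag; for every edge, both endpoints lie together in some bag; and for every vertex, the bags containing it form a connected subtree. Here edge (7,10) lies in no bag, so the decomposition is invalid.

No — edge (7,10) lies in no bag.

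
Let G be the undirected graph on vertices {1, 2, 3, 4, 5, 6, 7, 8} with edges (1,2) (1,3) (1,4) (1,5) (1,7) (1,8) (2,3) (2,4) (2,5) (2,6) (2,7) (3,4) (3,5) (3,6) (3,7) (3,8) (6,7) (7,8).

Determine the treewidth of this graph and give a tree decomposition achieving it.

Treewidth 3.
Bags: B1 = {2, 3, 6, 7}  B2 = {1, 2, 3, 7}  B3 = {1, 2, 3, 4}  B4 = {1, 2, 3, 5}  B5 = {1, 3, 7, 8}
Tree: B1–B2, B2–B3, B3–B4, B2–B5

Each bag holds 4 vertices, so the decomposition has width 3, which upper-bounds the treewidth. On the other hand G contains the 4-clique {1, 3, 7, 8}. A clique must lie in a single bag of any decomposition, so no decomposition can have width below 3. Hence tw(G) = 3 exactly.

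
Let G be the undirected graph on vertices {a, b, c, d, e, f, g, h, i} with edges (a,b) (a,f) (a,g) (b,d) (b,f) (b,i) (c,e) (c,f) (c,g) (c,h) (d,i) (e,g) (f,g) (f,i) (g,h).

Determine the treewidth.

2

A width-2 tree decomposition is:
Bags: B1 = {c, g, h}  B2 = {c, f, g}  B3 = {a, f, g}  B4 = {a, b, f}  B5 = {b, f, i}  B6 = {c, e, g}  B7 = {b, d, i}
Tree: B1–B2, B2–B3, B3–B4, B4–B5, B2–B6, B5–B7
Every bag has size at most 3, so the width is 3 − 1 = 2 and tw(G) ≤ 2. For the lower bound, the 3 vertices {b, d, i} are pairwise adjacent, and any tree decomposition puts a clique entirely inside one bag — forcing width ≥ 2. Hence tw(G) = 2 exactly.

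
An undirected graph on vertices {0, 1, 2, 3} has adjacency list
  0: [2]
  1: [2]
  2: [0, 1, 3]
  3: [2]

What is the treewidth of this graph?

1

A width-1 tree decomposition is:
Bags: B1 = {0, 2}  B2 = {2, 3}  B3 = {1, 2}
Tree: B1–B2, B2–B3
The largest bag has 2 vertices, giving width 1; this decomposition certifies tw(G) ≤ 1. G has an edge, so its treewidth is at least 1. Hence tw(G) = 1 exactly.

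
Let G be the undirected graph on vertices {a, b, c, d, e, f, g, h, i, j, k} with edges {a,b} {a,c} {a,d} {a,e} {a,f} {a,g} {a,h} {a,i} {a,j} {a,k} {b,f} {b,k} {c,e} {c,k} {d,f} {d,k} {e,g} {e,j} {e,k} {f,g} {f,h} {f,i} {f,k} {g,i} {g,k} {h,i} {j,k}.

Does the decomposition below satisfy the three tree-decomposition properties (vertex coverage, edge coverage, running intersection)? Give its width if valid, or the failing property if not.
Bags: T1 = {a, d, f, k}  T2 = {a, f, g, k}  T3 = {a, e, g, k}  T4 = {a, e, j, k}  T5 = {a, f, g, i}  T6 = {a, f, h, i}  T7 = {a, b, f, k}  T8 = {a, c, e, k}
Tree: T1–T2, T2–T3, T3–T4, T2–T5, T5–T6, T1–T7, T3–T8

Vertex coverage: the bags together contain {a, b, c, d, e, f, g, h, i, j, k}, the full vertex set. Edge coverage: each edge of G has both endpoints in at least one bag. Running intersection: for every vertex, the bags containing it form a connected subtree. All three properties hold, so this is a valid tree decomposition of width max|bag| − 1 = 3, and hence tw(G) ≤ 3.

Yes; width 3.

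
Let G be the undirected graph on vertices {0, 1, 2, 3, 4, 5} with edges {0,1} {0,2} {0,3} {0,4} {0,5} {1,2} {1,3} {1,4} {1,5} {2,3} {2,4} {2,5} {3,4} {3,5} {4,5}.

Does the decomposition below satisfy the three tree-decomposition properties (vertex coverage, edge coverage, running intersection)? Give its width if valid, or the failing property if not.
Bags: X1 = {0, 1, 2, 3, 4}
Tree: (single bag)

No — vertex 5 appears in no bag.

A tree decomposition must satisfy three properties: every vertex lies in some bag; for every edge, both endpoints lie together in some bag; and for every vertex, the bags containing it form a connected subtree. Here vertex 5 appears in no bag, so the decomposition is invalid.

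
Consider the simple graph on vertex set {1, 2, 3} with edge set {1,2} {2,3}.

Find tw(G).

A width-1 tree decomposition is:
Bags: B1 = {1, 2}  B2 = {2, 3}
Tree: B1–B2
Every bag has size at most 2, so the width is 2 − 1 = 1 and tw(G) ≤ 1. G has an edge, so its treewidth is at least 1. The upper and lower bounds meet at 1, so that is the treewidth.

1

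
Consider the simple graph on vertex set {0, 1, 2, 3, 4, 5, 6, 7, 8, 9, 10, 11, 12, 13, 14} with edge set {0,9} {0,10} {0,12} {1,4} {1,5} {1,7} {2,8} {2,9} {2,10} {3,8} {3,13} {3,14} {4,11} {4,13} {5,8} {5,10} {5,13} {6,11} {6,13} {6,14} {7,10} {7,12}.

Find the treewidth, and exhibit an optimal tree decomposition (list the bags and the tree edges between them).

Treewidth 3.
Bags: B1 = {0, 7, 9, 12}  B2 = {0, 7, 9, 10}  B3 = {2, 7, 9, 10}  B4 = {1, 2, 7, 10}  B5 = {1, 2, 5, 10}  B6 = {1, 2, 5, 8}  B7 = {1, 4, 5, 8}  B8 = {4, 5, 8, 13}  B9 = {3, 4, 8, 13}  B10 = {3, 4, 11, 13}  B11 = {3, 6, 11, 13}  B12 = {3, 6, 11, 14}
Tree: B1–B2, B2–B3, B3–B4, B4–B5, B5–B6, B6–B7, B7–B8, B8–B9, B9–B10, B10–B11, B11–B12

Every bag has size at most 4, so the width is 4 − 1 = 3 and tw(G) ≤ 3. For the lower bound: the 4 vertex sets {0,9,12}, {7}, {10}, {1,2,5,8} are disjoint, each induces a connected subgraph, and every pair is joined by at least one edge of G. Contracting each set to a single vertex therefore yields K_{4} as a minor, and since treewidth is minor-monotone, tw(G) ≥ tw(K_{4}) = 3. The upper and lower bounds meet at 3, so that is the treewidth.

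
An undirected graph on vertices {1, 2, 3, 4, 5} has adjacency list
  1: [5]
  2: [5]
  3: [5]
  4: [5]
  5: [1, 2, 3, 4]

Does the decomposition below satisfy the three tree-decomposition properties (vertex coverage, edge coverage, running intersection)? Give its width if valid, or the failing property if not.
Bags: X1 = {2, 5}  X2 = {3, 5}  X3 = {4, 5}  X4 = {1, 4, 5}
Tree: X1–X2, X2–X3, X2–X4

No — bags containing vertex 4 are not connected in the tree.

A tree decomposition must satisfy three properties: every vertex lies in some bag; for every edge, both endpoints lie together in some bag; and for every vertex, the bags containing it form a connected subtree. Here bags containing vertex 4 are not connected in the tree, so the decomposition is invalid.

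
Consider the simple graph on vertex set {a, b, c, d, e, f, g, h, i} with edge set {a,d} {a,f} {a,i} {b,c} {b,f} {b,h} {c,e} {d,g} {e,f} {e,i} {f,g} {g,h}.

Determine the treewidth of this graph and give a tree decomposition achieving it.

Every bag has size at most 4, so the width is 4 − 1 = 3 and tw(G) ≤ 3. For the lower bound: the 4 vertex sets {d,g,h}, {a}, {f}, {b,c,e,i} are disjoint, each induces a connected subgraph, and every pair is joined by at least one edge of G. Contracting each set to a single vertex therefore yields K_{4} as a minor, and since treewidth is minor-monotone, tw(G) ≥ tw(K_{4}) = 3. Hence tw(G) = 3 exactly.

Treewidth 3.
Bags: B1 = {a, d, g, h}  B2 = {a, f, g, h}  B3 = {a, b, f, h}  B4 = {a, b, f, i}  B5 = {b, e, f, i}  B6 = {b, c, e, i}
Tree: B1–B2, B2–B3, B3–B4, B4–B5, B5–B6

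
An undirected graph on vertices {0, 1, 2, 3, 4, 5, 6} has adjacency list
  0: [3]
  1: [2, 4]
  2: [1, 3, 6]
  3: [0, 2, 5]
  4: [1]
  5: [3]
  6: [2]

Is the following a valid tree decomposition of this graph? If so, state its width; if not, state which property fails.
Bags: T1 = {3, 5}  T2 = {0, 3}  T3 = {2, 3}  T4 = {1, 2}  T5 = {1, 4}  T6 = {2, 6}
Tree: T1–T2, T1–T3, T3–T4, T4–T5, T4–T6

Every vertex of G appears in some bag (union = {0, 1, 2, 3, 4, 5, 6}); every edge is covered by a bag; and for each vertex v the set of bags containing v is connected in the bag tree. The decomposition is therefore valid. The largest bag has 2 vertices, so the width is 1.

Yes; width 1.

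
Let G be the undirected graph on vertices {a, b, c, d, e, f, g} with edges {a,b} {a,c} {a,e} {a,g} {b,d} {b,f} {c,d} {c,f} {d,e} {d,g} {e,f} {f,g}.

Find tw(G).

A width-3 tree decomposition is:
Bags: B1 = {a, d, f, g}  B2 = {a, b, d, f}  B3 = {a, c, d, f}  B4 = {a, d, e, f}
Tree: B1–B2, B2–B3, B3–B4
Every bag has size at most 4, so the width is 4 − 1 = 3 and tw(G) ≤ 3. For the lower bound: the 4 vertex sets {f,g}, {b,d}, {a}, {c} are disjoint, each induces a connected subgraph, and every pair is joined by at least one edge of G. Contracting each set to a single vertex therefore yields K_{4} as a minor, and since treewidth is minor-monotone, tw(G) ≥ tw(K_{4}) = 3. Hence tw(G) = 3 exactly.

3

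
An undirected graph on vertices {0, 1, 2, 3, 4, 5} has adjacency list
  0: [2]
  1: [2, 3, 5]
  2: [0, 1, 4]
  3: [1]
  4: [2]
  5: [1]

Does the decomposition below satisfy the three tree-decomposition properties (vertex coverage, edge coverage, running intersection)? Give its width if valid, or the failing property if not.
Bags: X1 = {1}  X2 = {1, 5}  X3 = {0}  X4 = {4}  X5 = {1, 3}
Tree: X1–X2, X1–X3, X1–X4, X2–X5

A tree decomposition must satisfy three properties: every vertex lies in some bag; for every edge, both endpoints lie together in some bag; and for every vertex, the bags containing it form a connected subtree. Here vertex 2 appears in no bag, so the decomposition is invalid.

No — vertex 2 appears in no bag.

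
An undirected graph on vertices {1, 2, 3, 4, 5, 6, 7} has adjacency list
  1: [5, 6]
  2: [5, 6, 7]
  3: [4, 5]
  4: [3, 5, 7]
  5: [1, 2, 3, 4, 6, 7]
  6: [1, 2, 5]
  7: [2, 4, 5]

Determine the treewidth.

2

A width-2 tree decomposition is:
Bags: B1 = {4, 5, 7}  B2 = {2, 5, 7}  B3 = {2, 5, 6}  B4 = {3, 4, 5}  B5 = {1, 5, 6}
Tree: B1–B2, B2–B3, B1–B4, B3–B5
The largest bag has 3 vertices, giving width 2; this decomposition certifies tw(G) ≤ 2. On the other hand G contains the 3-clique {1, 5, 6}. A clique must lie in a single bag of any decomposition, so no decomposition can have width below 2. Combining the bounds, tw(G) = 2.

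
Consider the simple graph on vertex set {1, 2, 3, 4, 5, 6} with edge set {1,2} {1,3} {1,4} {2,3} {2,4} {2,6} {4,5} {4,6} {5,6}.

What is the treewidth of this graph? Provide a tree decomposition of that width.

The largest bag has 3 vertices, giving width 2; this decomposition certifies tw(G) ≤ 2. Conversely, {1, 2, 3} is a clique of size 3, and the vertices of any clique must share a bag in every tree decomposition; so some bag has ≥ 3 vertices and tw(G) ≥ 2. The upper and lower bounds meet at 2, so that is the treewidth.

Treewidth 2.
One such decomposition:
Bags: B1 = {4, 5, 6}  B2 = {2, 4, 6}  B3 = {1, 2, 4}  B4 = {1, 2, 3}
Tree: B1–B2, B2–B3, B3–B4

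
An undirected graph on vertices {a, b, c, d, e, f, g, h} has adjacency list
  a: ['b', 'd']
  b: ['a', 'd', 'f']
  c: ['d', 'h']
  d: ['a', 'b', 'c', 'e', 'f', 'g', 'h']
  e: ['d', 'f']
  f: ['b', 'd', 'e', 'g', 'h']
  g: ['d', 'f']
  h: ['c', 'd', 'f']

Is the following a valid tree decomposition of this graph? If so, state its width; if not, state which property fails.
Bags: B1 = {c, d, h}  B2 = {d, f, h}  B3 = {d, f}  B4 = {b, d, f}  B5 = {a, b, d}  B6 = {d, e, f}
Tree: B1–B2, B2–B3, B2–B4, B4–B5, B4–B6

A tree decomposition must satisfy three properties: every vertex lies in some bag; for every edge, both endpoints lie together in some bag; and for every vertex, the bags containing it form a connected subtree. Here vertex g appears in no bag, so the decomposition is invalid.

No — vertex g appears in no bag.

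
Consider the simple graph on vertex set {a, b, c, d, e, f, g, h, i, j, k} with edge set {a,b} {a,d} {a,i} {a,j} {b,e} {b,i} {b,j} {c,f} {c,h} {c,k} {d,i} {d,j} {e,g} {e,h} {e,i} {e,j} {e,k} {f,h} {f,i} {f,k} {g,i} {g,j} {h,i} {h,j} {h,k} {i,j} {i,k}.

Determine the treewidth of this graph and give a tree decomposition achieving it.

Treewidth 3.
Bags: B1 = {e, h, i, j}  B2 = {b, e, i, j}  B3 = {e, h, i, k}  B4 = {f, h, i, k}  B5 = {a, b, i, j}  B6 = {e, g, i, j}  B7 = {c, f, h, k}  B8 = {a, d, i, j}
Tree: B1–B2, B1–B3, B3–B4, B2–B5, B2–B6, B4–B7, B5–B8

Every bag has size at most 4, so the width is 4 − 1 = 3 and tw(G) ≤ 3. For the lower bound, the 4 vertices {c, f, h, k} are pairwise adjacent, and any tree decomposition puts a clique entirely inside one bag — forcing width ≥ 3. The upper and lower bounds meet at 3, so that is the treewidth.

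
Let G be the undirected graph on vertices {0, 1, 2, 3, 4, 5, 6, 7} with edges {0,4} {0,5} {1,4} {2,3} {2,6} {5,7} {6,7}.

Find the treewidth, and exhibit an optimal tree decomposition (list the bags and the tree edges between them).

Each bag holds 2 vertices, so the decomposition has width 1, which upper-bounds the treewidth. Since G has at least one edge (e.g. 1–4), it is not an edgeless graph, so tw(G) ≥ 1. The upper and lower bounds meet at 1, so that is the treewidth.

Treewidth 1.
Bags: B1 = {1, 4}  B2 = {0, 4}  B3 = {0, 5}  B4 = {5, 7}  B5 = {6, 7}  B6 = {2, 6}  B7 = {2, 3}
Tree: B1–B2, B2–B3, B3–B4, B4–B5, B5–B6, B6–B7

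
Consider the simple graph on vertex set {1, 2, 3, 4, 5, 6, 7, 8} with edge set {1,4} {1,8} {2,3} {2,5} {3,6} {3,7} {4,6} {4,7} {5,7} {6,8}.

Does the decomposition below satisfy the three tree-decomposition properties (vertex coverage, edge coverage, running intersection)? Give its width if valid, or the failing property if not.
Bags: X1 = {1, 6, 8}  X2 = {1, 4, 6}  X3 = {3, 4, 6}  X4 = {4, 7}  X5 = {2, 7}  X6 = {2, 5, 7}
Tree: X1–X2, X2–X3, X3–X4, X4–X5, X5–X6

No — edge (3,7) lies in no bag.

A tree decomposition must satisfy three properties: every vertex lies in some bag; for every edge, both endpoints lie together in some bag; and for every vertex, the bags containing it form a connected subtree. Here edge (3,7) lies in no bag, so the decomposition is invalid.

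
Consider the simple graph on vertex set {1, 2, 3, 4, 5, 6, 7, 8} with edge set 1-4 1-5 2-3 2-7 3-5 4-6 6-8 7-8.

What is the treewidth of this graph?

2

A width-2 tree decomposition is:
Bags: B1 = {6, 7, 8}  B2 = {4, 6, 7}  B3 = {1, 4, 7}  B4 = {1, 5, 7}  B5 = {3, 5, 7}  B6 = {2, 3, 7}
Tree: B1–B2, B2–B3, B3–B4, B4–B5, B5–B6
The largest bag has 3 vertices, giving width 2; this decomposition certifies tw(G) ≤ 2. The edges 7–8–6–4–1–5–3–2–7 form a cycle, so G is not a tree and its treewidth is at least 2. The upper and lower bounds meet at 2, so that is the treewidth.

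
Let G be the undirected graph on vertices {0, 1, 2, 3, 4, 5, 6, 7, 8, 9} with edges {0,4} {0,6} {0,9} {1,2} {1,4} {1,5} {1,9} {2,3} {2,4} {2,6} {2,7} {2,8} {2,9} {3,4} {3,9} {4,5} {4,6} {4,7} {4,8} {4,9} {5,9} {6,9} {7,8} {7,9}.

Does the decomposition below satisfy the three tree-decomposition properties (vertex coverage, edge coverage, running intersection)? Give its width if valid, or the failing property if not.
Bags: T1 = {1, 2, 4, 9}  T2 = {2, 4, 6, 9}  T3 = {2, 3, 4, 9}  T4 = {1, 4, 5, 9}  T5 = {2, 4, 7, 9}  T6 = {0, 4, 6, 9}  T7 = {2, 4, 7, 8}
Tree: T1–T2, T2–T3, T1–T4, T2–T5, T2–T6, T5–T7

Vertex coverage: the bags together contain {0, 1, 2, 3, 4, 5, 6, 7, 8, 9}, the full vertex set. Edge coverage: each edge of G has both endpoints in at least one bag. Running intersection: for every vertex, the bags containing it form a connected subtree. All three properties hold, so this is a valid tree decomposition of width max|bag| − 1 = 3, and hence tw(G) ≤ 3.

Yes; width 3.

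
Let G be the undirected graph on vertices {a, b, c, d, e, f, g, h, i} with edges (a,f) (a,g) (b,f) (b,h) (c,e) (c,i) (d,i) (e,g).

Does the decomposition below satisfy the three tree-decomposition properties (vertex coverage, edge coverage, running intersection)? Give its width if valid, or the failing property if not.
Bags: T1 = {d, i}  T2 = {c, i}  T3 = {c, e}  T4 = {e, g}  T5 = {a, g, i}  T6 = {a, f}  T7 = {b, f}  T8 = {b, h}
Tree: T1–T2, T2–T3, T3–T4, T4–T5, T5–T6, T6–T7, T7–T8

A tree decomposition must satisfy three properties: every vertex lies in some bag; for every edge, both endpoints lie together in some bag; and for every vertex, the bags containing it form a connected subtree. Here bags containing vertex i are not connected in the tree, so the decomposition is invalid.

No — bags containing vertex i are not connected in the tree.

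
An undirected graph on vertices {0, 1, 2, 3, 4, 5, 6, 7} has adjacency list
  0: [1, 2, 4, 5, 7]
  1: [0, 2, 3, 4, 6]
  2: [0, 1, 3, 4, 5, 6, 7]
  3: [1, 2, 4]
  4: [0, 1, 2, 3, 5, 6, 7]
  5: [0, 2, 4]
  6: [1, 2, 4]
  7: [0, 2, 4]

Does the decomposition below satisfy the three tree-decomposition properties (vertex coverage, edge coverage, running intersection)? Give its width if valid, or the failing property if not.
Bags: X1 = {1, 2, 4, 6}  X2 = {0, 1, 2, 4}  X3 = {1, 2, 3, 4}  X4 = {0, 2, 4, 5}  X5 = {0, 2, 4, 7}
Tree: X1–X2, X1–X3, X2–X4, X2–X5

Yes; width 3.

Checking the three conditions: (i) the bags cover all of {0, 1, 2, 3, 4, 5, 6, 7}; (ii) for each edge, some bag contains both endpoints; (iii) the bags containing any fixed vertex form a subtree. All hold, so the decomposition is valid with width 4 − 1 = 3.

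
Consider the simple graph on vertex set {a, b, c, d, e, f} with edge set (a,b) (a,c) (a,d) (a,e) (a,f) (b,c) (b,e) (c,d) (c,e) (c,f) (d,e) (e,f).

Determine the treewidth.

A width-3 tree decomposition is:
Bags: B1 = {a, c, d, e}  B2 = {a, b, c, e}  B3 = {a, c, e, f}
Tree: B1–B2, B2–B3
The largest bag has 4 vertices, giving width 3; this decomposition certifies tw(G) ≤ 3. For the lower bound, the 4 vertices {a, c, d, e} are pairwise adjacent, and any tree decomposition puts a clique entirely inside one bag — forcing width ≥ 3. Therefore the treewidth is 3.

3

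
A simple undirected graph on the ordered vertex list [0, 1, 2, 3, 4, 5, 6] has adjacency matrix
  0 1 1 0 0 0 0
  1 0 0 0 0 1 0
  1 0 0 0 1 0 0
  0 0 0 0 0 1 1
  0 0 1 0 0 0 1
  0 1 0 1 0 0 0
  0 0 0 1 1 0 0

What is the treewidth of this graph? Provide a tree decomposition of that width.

Each bag holds 3 vertices, so the decomposition has width 2, which upper-bounds the treewidth. The edges 2–4–6–3–5–1–0–2 form a cycle, so G is not a tree and its treewidth is at least 2. Combining the bounds, tw(G) = 2.

Treewidth 2.
One optimal decomposition is:
Bags: B1 = {2, 4, 6}  B2 = {2, 3, 6}  B3 = {2, 3, 5}  B4 = {1, 2, 5}  B5 = {0, 1, 2}
Tree: B1–B2, B2–B3, B3–B4, B4–B5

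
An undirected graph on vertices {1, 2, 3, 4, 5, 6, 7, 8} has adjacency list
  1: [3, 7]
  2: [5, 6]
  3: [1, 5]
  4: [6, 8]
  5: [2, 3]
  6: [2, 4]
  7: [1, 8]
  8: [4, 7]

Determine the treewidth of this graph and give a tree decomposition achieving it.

Treewidth 2.
Bags: B1 = {4, 6, 8}  B2 = {6, 7, 8}  B3 = {1, 6, 7}  B4 = {1, 3, 6}  B5 = {3, 5, 6}  B6 = {2, 5, 6}
Tree: B1–B2, B2–B3, B3–B4, B4–B5, B5–B6

Every bag has size at most 3, so the width is 3 − 1 = 2 and tw(G) ≤ 2. The edges 6–4–8–7–1–3–5–2–6 form a cycle, so G is not a tree and its treewidth is at least 2. The upper and lower bounds meet at 2, so that is the treewidth.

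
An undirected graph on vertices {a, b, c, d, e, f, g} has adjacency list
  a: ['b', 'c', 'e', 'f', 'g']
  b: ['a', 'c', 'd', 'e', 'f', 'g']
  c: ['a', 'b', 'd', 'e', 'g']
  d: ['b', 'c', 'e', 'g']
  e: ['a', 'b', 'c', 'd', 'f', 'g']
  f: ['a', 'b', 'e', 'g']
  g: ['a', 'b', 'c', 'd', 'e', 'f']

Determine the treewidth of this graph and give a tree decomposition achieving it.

The largest bag has 5 vertices, giving width 4; this decomposition certifies tw(G) ≤ 4. For the lower bound, the 5 vertices {b, c, d, e, g} are pairwise adjacent, and any tree decomposition puts a clique entirely inside one bag — forcing width ≥ 4. The upper and lower bounds meet at 4, so that is the treewidth.

Treewidth 4.
One optimal decomposition is:
Bags: B1 = {a, b, c, e, g}  B2 = {b, c, d, e, g}  B3 = {a, b, e, f, g}
Tree: B1–B2, B1–B3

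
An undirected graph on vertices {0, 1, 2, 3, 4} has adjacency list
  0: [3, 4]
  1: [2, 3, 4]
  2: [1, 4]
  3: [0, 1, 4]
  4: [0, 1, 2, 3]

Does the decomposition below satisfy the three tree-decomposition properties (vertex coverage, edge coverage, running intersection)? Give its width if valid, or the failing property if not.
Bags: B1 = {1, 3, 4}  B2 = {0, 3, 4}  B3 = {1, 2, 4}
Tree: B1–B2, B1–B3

Every vertex of G appears in some bag (union = {0, 1, 2, 3, 4}); every edge is covered by a bag; and for each vertex v the set of bags containing v is connected in the bag tree. The decomposition is therefore valid. The largest bag has 3 vertices, so the width is 2.

Yes; width 2.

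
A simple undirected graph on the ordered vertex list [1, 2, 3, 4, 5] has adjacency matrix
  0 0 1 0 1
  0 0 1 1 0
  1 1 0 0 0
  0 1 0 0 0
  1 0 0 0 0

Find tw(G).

A width-1 tree decomposition is:
Bags: B1 = {2, 4}  B2 = {2, 3}  B3 = {1, 3}  B4 = {1, 5}
Tree: B1–B2, B2–B3, B3–B4
The largest bag has 2 vertices, giving width 1; this decomposition certifies tw(G) ≤ 1. Any graph with an edge has treewidth ≥ 1, and G has the edge 4–2. Therefore the treewidth is 1.

1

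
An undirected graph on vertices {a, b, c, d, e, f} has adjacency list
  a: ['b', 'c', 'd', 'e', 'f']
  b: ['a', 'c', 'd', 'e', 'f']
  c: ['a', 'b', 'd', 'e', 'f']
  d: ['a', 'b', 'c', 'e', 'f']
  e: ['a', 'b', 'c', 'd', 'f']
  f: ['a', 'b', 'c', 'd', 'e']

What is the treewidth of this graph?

5

A width-5 tree decomposition is:
Bags: B1 = {a, b, c, d, e, f}
Tree: (single bag)
With just one bag of size 6, the width is 6 − 1 = 5, so tw(G) ≤ 5. For the lower bound, the 6 vertices {a, b, c, d, e, f} are pairwise adjacent, and any tree decomposition puts a clique entirely inside one bag — forcing width ≥ 5. Hence tw(G) = 5 exactly.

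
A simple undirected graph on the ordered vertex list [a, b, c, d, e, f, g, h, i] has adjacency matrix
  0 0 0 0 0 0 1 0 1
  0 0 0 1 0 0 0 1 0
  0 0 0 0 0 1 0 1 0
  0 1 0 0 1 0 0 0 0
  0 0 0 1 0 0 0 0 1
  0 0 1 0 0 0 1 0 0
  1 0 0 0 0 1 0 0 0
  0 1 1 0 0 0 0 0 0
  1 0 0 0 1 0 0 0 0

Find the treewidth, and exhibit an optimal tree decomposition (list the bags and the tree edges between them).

Treewidth 2.
One optimal decomposition is:
Bags: B1 = {d, e, i}  B2 = {b, d, i}  B3 = {b, h, i}  B4 = {c, h, i}  B5 = {c, f, i}  B6 = {f, g, i}  B7 = {a, g, i}
Tree: B1–B2, B2–B3, B3–B4, B4–B5, B5–B6, B6–B7

Every bag has size at most 3, so the width is 3 − 1 = 2 and tw(G) ≤ 2. For the lower bound, G contains the cycle i–e–d–b–h–c–f–g–a–i, so G is not a forest; only forests have treewidth ≤ 1, hence tw(G) ≥ 2. The upper and lower bounds meet at 2, so that is the treewidth.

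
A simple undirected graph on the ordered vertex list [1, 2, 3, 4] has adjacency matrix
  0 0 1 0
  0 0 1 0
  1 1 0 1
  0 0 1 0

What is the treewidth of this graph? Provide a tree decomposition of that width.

Treewidth 1.
Bags: B1 = {3, 4}  B2 = {2, 3}  B3 = {1, 3}
Tree: B1–B2, B2–B3

The largest bag has 2 vertices, giving width 1; this decomposition certifies tw(G) ≤ 1. G has an edge, so its treewidth is at least 1. The upper and lower bounds meet at 1, so that is the treewidth.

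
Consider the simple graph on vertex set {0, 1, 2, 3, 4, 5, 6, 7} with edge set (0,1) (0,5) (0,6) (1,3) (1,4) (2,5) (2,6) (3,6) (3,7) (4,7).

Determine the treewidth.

2

A width-2 tree decomposition is:
Bags: B1 = {2, 5, 6}  B2 = {0, 5, 6}  B3 = {0, 3, 6}  B4 = {0, 1, 3}  B5 = {1, 3, 7}  B6 = {1, 4, 7}
Tree: B1–B2, B2–B3, B3–B4, B4–B5, B5–B6
Each bag holds 3 vertices, so the decomposition has width 2, which upper-bounds the treewidth. Since 2–5–0–6–2 is a cycle in G, G is not acyclic. Forests are exactly the graphs of treewidth ≤ 1, so tw(G) ≥ 2. Therefore the treewidth is 2.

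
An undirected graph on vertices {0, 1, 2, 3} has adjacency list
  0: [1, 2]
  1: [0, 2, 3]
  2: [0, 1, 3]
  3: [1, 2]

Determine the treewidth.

A width-2 tree decomposition is:
Bags: B1 = {0, 1, 2}  B2 = {1, 2, 3}
Tree: B1–B2
Every bag has size at most 3, so the width is 3 − 1 = 2 and tw(G) ≤ 2. Conversely, {0, 1, 2} is a clique of size 3, and the vertices of any clique must share a bag in every tree decomposition; so some bag has ≥ 3 vertices and tw(G) ≥ 2. The upper and lower bounds meet at 2, so that is the treewidth.

2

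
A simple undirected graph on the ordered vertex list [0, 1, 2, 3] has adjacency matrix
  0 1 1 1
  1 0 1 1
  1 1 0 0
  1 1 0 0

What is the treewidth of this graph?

A width-2 tree decomposition is:
Bags: B1 = {0, 1, 3}  B2 = {0, 1, 2}
Tree: B1–B2
The largest bag has 3 vertices, giving width 2; this decomposition certifies tw(G) ≤ 2. On the other hand G contains the 3-clique {0, 1, 2}. A clique must lie in a single bag of any decomposition, so no decomposition can have width below 2. Hence tw(G) = 2 exactly.

2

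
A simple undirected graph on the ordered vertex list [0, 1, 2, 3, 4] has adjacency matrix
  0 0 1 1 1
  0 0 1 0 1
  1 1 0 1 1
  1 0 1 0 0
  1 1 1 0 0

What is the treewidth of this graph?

2

A width-2 tree decomposition is:
Bags: B1 = {0, 2, 3}  B2 = {0, 2, 4}  B3 = {1, 2, 4}
Tree: B1–B2, B2–B3
The largest bag has 3 vertices, giving width 2; this decomposition certifies tw(G) ≤ 2. On the other hand G contains the 3-clique {0, 2, 3}. A clique must lie in a single bag of any decomposition, so no decomposition can have width below 2. Combining the bounds, tw(G) = 2.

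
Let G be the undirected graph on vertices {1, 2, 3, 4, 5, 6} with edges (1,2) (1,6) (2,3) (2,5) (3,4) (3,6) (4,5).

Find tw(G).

2

A width-2 tree decomposition is:
Bags: B1 = {3, 4, 5}  B2 = {2, 3, 5}  B3 = {2, 3, 6}  B4 = {1, 2, 6}
Tree: B1–B2, B2–B3, B3–B4
Each bag holds 3 vertices, so the decomposition has width 2, which upper-bounds the treewidth. Since 4–5–2–3–4 is a cycle in G, G is not acyclic. Forests are exactly the graphs of treewidth ≤ 1, so tw(G) ≥ 2. Hence tw(G) = 2 exactly.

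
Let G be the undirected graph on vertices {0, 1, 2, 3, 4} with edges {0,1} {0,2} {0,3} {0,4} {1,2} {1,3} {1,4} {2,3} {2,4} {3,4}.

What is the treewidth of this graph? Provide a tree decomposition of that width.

Treewidth 4.
Bags: B1 = {0, 1, 2, 3, 4}
Tree: (single bag)

With just one bag of size 5, the width is 5 − 1 = 4, so tw(G) ≤ 4. For the lower bound, the 5 vertices {0, 1, 2, 3, 4} are pairwise adjacent, and any tree decomposition puts a clique entirely inside one bag — forcing width ≥ 4. Combining the bounds, tw(G) = 4.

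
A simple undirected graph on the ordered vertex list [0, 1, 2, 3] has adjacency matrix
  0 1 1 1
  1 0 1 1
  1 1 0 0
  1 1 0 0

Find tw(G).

A width-2 tree decomposition is:
Bags: B1 = {0, 1, 2}  B2 = {0, 1, 3}
Tree: B1–B2
Every bag has size at most 3, so the width is 3 − 1 = 2 and tw(G) ≤ 2. Conversely, {0, 1, 2} is a clique of size 3, and the vertices of any clique must share a bag in every tree decomposition; so some bag has ≥ 3 vertices and tw(G) ≥ 2. Hence tw(G) = 2 exactly.

2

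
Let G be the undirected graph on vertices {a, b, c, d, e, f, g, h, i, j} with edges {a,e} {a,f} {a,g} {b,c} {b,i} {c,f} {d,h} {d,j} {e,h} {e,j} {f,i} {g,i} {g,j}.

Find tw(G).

A width-2 tree decomposition is:
Bags: B1 = {b, c, i}  B2 = {c, f, i}  B3 = {f, g, i}  B4 = {a, f, g}  B5 = {a, g, j}  B6 = {a, e, j}  B7 = {d, e, j}  B8 = {d, e, h}
Tree: B1–B2, B2–B3, B3–B4, B4–B5, B5–B6, B6–B7, B7–B8
Every bag has size at most 3, so the width is 3 − 1 = 2 and tw(G) ≤ 2. Since b–c–f–i–b is a cycle in G, G is not acyclic. Forests are exactly the graphs of treewidth ≤ 1, so tw(G) ≥ 2. The upper and lower bounds meet at 2, so that is the treewidth.

2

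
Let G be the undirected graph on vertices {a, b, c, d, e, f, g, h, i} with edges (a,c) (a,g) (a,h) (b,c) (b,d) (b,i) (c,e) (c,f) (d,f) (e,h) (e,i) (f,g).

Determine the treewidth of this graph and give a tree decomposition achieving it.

Treewidth 3.
One such decomposition:
Bags: B1 = {b, d, f, i}  B2 = {b, c, f, i}  B3 = {c, e, f, i}  B4 = {c, e, f, g}  B5 = {a, c, e, g}  B6 = {a, e, g, h}
Tree: B1–B2, B2–B3, B3–B4, B4–B5, B5–B6

Every bag has size at most 4, so the width is 4 − 1 = 3 and tw(G) ≤ 3. For the lower bound: the 4 vertex sets {b,d,i}, {f}, {c}, {a,e,g,h} are disjoint, each induces a connected subgraph, and every pair is joined by at least one edge of G. Contracting each set to a single vertex therefore yields K_{4} as a minor, and since treewidth is minor-monotone, tw(G) ≥ tw(K_{4}) = 3. Hence tw(G) = 3 exactly.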